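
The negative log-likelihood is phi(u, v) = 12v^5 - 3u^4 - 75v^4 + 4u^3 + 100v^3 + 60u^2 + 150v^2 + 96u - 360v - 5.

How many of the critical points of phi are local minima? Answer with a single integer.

2

phi separates as a function of u plus a function of v, so ∇phi=0 decouples.
∂phi/∂u = -12(u - 4)(u + 1)(u + 2) = 0 at u ∈ {-2, -1, 4}; ∂phi/∂v = 60(v - 3)(v - 2)(v - 1)(v + 1) = 0 at v ∈ {-1, 1, 2, 3}.
The Hessian is diagonal: diag(phi_uu, phi_vv). Second derivatives: phi_uu(-2)=-72, phi_uu(-1)=60, phi_uu(4)=-360; phi_vv(-1)=-1440, phi_vv(1)=240, phi_vv(2)=-180, phi_vv(3)=480.
Local minima occur where both diagonal entries positive: (-1, 1), (-1, 3). Count: 2.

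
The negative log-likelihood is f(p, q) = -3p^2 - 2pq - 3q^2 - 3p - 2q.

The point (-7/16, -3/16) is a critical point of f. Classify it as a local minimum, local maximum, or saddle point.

local maximum

The Hessian of f is constant: H = [[-6, -2], [-2, -6]].
det(H) = (-6)·(-6) − (-2)² = 32.
det(H) > 0 and tr(H) = -12 < 0, so H is negative definite and the point is a local maximum.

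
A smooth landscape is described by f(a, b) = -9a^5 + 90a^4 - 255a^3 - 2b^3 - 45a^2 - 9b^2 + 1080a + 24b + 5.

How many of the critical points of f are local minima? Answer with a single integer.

f separates as a function of a plus a function of b, so ∇f=0 decouples.
∂f/∂a = -45(a - 4)(a - 3)(a - 2)(a + 1) = 0 at a ∈ {-1, 2, 3, 4}; ∂f/∂b = -6(b - 1)(b + 4) = 0 at b ∈ {-4, 1}.
The Hessian is diagonal: diag(f_aa, f_bb). Second derivatives: f_aa(-1)=2700, f_aa(2)=-270, f_aa(3)=180, f_aa(4)=-450; f_bb(-4)=30, f_bb(1)=-30.
Local minima occur where both diagonal entries positive: (-1, -4), (3, -4). Count: 2.

2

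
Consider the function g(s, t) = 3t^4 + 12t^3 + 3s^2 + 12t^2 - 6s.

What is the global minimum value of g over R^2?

-3

g(s,t) separates as P(s) + Q(t), so its minimum is min P + min Q.
P'(s) = 6s - 6 vanishes at s ∈ {1}; Q'(t) = 12t(t + 1)(t + 2) vanishes at t ∈ {-2, -1, 0}.
Local minima of P (where P''>0): P(1)=-3. Local minima of Q: Q(-2)=0, Q(0)=0.
So the global minimum of g is P(1) + Q(-2) = -3 + 0 = -3, attained at (1, -2).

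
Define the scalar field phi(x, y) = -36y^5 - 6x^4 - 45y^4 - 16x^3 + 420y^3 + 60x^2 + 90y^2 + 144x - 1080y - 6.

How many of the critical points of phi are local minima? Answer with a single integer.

phi separates as a function of x plus a function of y, so ∇phi=0 decouples.
∂phi/∂x = -24(x - 2)(x + 1)(x + 3) = 0 at x ∈ {-3, -1, 2}; ∂phi/∂y = -180(y - 2)(y - 1)(y + 1)(y + 3) = 0 at y ∈ {-3, -1, 1, 2}.
The Hessian is diagonal: diag(phi_xx, phi_yy). Second derivatives: phi_xx(-3)=-240, phi_xx(-1)=144, phi_xx(2)=-360; phi_yy(-3)=7200, phi_yy(-1)=-2160, phi_yy(1)=1440, phi_yy(2)=-2700.
Local minima occur where both diagonal entries positive: (-1, -3), (-1, 1). Count: 2.

2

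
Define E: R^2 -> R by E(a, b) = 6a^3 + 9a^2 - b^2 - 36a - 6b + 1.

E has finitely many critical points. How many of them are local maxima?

E separates as a function of a plus a function of b, so ∇E=0 decouples.
∂E/∂a = 18(a - 1)(a + 2) = 0 at a ∈ {-2, 1}; ∂E/∂b = -2(b + 3) = 0 at b ∈ {-3}.
The Hessian is diagonal: diag(E_aa, E_bb). Second derivatives: E_aa(-2)=-54, E_aa(1)=54; E_bb(-3)=-2.
Local maxima occur where both diagonal entries negative: (-2, -3). Count: 1.

1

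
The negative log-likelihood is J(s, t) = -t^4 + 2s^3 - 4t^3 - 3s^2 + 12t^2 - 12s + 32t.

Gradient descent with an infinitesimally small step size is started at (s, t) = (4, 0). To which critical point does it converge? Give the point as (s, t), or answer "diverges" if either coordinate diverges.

(2, -1)

J is separable, so gradient descent decouples: s follows -∂J/∂s, t follows -∂J/∂t.
∂J/∂s = 6(s - 2)(s + 1); at s=4 this is 60, so s decreases.
∂J/∂t = -4(t - 2)(t + 1)(t + 4); at t=0 this is 32, so t decreases.
s converges to its nearest critical value 2 (a local min of the s-part); t converges to -1. The iterate converges to (2, -1).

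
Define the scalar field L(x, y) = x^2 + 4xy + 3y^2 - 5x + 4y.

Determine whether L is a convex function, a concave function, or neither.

neither

L is quadratic, so its Hessian is the constant matrix H = [[2, 4], [4, 6]].
det(H) = -4, tr(H) = 8.
det(H) < 0, so H is indefinite: neither convex nor concave.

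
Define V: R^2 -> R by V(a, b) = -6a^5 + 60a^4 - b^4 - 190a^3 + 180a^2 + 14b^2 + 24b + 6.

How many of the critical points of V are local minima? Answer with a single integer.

2

V separates as a function of a plus a function of b, so ∇V=0 decouples.
∂V/∂a = -30a(a - 4)(a - 3)(a - 1) = 0 at a ∈ {0, 1, 3, 4}; ∂V/∂b = -4(b - 3)(b + 1)(b + 2) = 0 at b ∈ {-2, -1, 3}.
The Hessian is diagonal: diag(V_aa, V_bb). Second derivatives: V_aa(0)=360, V_aa(1)=-180, V_aa(3)=180, V_aa(4)=-360; V_bb(-2)=-20, V_bb(-1)=16, V_bb(3)=-80.
Local minima occur where both diagonal entries positive: (0, -1), (3, -1). Count: 2.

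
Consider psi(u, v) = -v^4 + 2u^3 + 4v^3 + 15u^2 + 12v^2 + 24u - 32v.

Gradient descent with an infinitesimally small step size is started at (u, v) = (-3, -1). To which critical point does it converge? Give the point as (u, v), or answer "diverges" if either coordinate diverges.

(-1, 1)

psi is separable, so gradient descent decouples: u follows -∂psi/∂u, v follows -∂psi/∂v.
∂psi/∂u = 6(u + 1)(u + 4); at u=-3 this is -12, so u increases.
∂psi/∂v = -4(v - 4)(v - 1)(v + 2); at v=-1 this is -40, so v increases.
u converges to its nearest critical value -1 (a local min of the u-part); v converges to 1. The iterate converges to (-1, 1).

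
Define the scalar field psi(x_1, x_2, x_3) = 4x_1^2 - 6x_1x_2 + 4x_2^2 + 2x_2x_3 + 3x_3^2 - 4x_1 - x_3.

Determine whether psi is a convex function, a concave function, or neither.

convex

psi is quadratic, so its Hessian is the constant matrix H = [[8, -6, 0], [-6, 8, 2], [0, 2, 6]].
Leading principal minors: 8, 28, 136.
All positive ⇒ H ≻ 0 ⇒ convex.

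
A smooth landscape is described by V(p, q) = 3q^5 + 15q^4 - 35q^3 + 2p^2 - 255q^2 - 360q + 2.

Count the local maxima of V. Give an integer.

V separates as a function of p plus a function of q, so ∇V=0 decouples.
∂V/∂p = 4p = 0 at p ∈ {0}; ∂V/∂q = 15(q - 3)(q + 1)(q + 2)(q + 4) = 0 at q ∈ {-4, -2, -1, 3}.
The Hessian is diagonal: diag(V_pp, V_qq). Second derivatives: V_pp(0)=4; V_qq(-4)=-630, V_qq(-2)=150, V_qq(-1)=-180, V_qq(3)=2100.
Local maxima occur where both diagonal entries negative: none. Count: 0.

0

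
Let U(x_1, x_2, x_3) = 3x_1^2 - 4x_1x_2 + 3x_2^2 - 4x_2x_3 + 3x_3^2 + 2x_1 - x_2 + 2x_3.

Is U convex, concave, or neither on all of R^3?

convex

U is quadratic, so its Hessian is the constant matrix H = [[6, -4, 0], [-4, 6, -4], [0, -4, 6]].
Leading principal minors: 6, 20, 24.
All positive ⇒ H ≻ 0 ⇒ convex.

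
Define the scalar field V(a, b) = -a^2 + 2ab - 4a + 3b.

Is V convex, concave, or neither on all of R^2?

neither

V is quadratic, so its Hessian is the constant matrix H = [[-2, 2], [2, 0]].
det(H) = -4, tr(H) = -2.
det(H) < 0, so H is indefinite: neither convex nor concave.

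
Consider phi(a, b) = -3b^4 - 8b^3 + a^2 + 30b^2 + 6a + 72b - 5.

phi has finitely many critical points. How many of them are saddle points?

2

phi separates as a function of a plus a function of b, so ∇phi=0 decouples.
∂phi/∂a = 2(a + 3) = 0 at a ∈ {-3}; ∂phi/∂b = -12(b - 2)(b + 1)(b + 3) = 0 at b ∈ {-3, -1, 2}.
The Hessian is diagonal: diag(phi_aa, phi_bb). Second derivatives: phi_aa(-3)=2; phi_bb(-3)=-120, phi_bb(-1)=72, phi_bb(2)=-180.
Saddle points occur where the two diagonal entries have opposite signs: (-3, -3), (-3, 2). Count: 2.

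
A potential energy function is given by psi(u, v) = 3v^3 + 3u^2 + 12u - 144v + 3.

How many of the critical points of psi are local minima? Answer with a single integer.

psi separates as a function of u plus a function of v, so ∇psi=0 decouples.
∂psi/∂u = 6(u + 2) = 0 at u ∈ {-2}; ∂psi/∂v = 9(v - 4)(v + 4) = 0 at v ∈ {-4, 4}.
The Hessian is diagonal: diag(psi_uu, psi_vv). Second derivatives: psi_uu(-2)=6; psi_vv(-4)=-72, psi_vv(4)=72.
Local minima occur where both diagonal entries positive: (-2, 4). Count: 1.

1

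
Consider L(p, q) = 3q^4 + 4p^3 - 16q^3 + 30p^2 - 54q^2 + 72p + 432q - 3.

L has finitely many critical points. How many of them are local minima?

L separates as a function of p plus a function of q, so ∇L=0 decouples.
∂L/∂p = 12(p + 2)(p + 3) = 0 at p ∈ {-3, -2}; ∂L/∂q = 12(q - 4)(q - 3)(q + 3) = 0 at q ∈ {-3, 3, 4}.
The Hessian is diagonal: diag(L_pp, L_qq). Second derivatives: L_pp(-3)=-12, L_pp(-2)=12; L_qq(-3)=504, L_qq(3)=-72, L_qq(4)=84.
Local minima occur where both diagonal entries positive: (-2, -3), (-2, 4). Count: 2.

2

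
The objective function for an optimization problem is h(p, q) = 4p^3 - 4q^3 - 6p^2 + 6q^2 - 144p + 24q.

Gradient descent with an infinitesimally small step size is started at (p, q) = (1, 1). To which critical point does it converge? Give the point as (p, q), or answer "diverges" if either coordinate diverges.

h is separable, so gradient descent decouples: p follows -∂h/∂p, q follows -∂h/∂q.
∂h/∂p = 12(p - 4)(p + 3); at p=1 this is -144, so p increases.
∂h/∂q = -12(q - 2)(q + 1); at q=1 this is 24, so q decreases.
p converges to its nearest critical value 4 (a local min of the p-part); q converges to -1. The iterate converges to (4, -1).

(4, -1)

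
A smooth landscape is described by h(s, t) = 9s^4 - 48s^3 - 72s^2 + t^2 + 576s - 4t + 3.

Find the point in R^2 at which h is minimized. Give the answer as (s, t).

h(s,t) separates as P(s) + Q(t) + 3, so its minimum is min P + min Q + 3.
P'(s) = 36(s - 4)(s - 2)(s + 2) vanishes at s ∈ {-2, 2, 4}; Q'(t) = 2(t - 2) vanishes at t ∈ {2}.
Local minima of P (where P''>0): P(-2)=-912, P(4)=384. Local minima of Q: Q(2)=-4.
So the global minimum of h is P(-2) + Q(2) + 3 = -912 − 4 + 3 = -913, attained at (-2, 2).

(-2, 2)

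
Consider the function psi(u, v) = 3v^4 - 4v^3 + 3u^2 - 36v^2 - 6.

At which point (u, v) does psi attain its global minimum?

psi(u,v) separates as P(u) + Q(v) − 6, so its minimum is min P + min Q − 6.
P'(u) = 6u vanishes at u ∈ {0}; Q'(v) = 12v(v - 3)(v + 2) vanishes at v ∈ {-2, 0, 3}.
Local minima of P (where P''>0): P(0)=0. Local minima of Q: Q(-2)=-64, Q(3)=-189.
So the global minimum of psi is P(0) + Q(3) − 6 = 0 − 189 − 6 = -195, attained at (0, 3).

(0, 3)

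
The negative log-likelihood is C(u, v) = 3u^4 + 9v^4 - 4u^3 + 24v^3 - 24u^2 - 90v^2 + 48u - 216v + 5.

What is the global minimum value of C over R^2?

-563

C(u,v) separates as P(u) + Q(v) + 5, so its minimum is min P + min Q + 5.
P'(u) = 12(u - 2)(u - 1)(u + 2) vanishes at u ∈ {-2, 1, 2}; Q'(v) = 36(v - 2)(v + 1)(v + 3) vanishes at v ∈ {-3, -1, 2}.
Local minima of P (where P''>0): P(-2)=-112, P(2)=16. Local minima of Q: Q(-3)=-81, Q(2)=-456.
So the global minimum of C is P(-2) + Q(2) + 5 = -112 − 456 + 5 = -563, attained at (-2, 2).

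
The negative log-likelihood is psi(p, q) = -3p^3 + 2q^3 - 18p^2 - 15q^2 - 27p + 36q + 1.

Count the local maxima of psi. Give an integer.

psi separates as a function of p plus a function of q, so ∇psi=0 decouples.
∂psi/∂p = -9(p + 1)(p + 3) = 0 at p ∈ {-3, -1}; ∂psi/∂q = 6(q - 3)(q - 2) = 0 at q ∈ {2, 3}.
The Hessian is diagonal: diag(psi_pp, psi_qq). Second derivatives: psi_pp(-3)=18, psi_pp(-1)=-18; psi_qq(2)=-6, psi_qq(3)=6.
Local maxima occur where both diagonal entries negative: (-1, 2). Count: 1.

1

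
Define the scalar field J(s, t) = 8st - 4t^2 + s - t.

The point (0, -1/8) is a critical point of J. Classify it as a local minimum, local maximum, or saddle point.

The Hessian of J is constant: H = [[0, 8], [8, -8]].
det(H) = 0·(-8) − 8² = -64.
Since det(H) < 0, H is indefinite and the critical point is a saddle point.

saddle point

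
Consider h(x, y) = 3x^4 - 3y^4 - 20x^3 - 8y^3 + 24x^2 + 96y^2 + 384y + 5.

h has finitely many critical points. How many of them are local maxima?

2

h separates as a function of x plus a function of y, so ∇h=0 decouples.
∂h/∂x = 12x(x - 4)(x - 1) = 0 at x ∈ {0, 1, 4}; ∂h/∂y = -12(y - 4)(y + 2)(y + 4) = 0 at y ∈ {-4, -2, 4}.
The Hessian is diagonal: diag(h_xx, h_yy). Second derivatives: h_xx(0)=48, h_xx(1)=-36, h_xx(4)=144; h_yy(-4)=-192, h_yy(-2)=144, h_yy(4)=-576.
Local maxima occur where both diagonal entries negative: (1, -4), (1, 4). Count: 2.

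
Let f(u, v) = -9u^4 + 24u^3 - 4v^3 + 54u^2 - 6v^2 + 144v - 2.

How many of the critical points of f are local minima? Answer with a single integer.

f separates as a function of u plus a function of v, so ∇f=0 decouples.
∂f/∂u = -36u(u - 3)(u + 1) = 0 at u ∈ {-1, 0, 3}; ∂f/∂v = -12(v - 3)(v + 4) = 0 at v ∈ {-4, 3}.
The Hessian is diagonal: diag(f_uu, f_vv). Second derivatives: f_uu(-1)=-144, f_uu(0)=108, f_uu(3)=-432; f_vv(-4)=84, f_vv(3)=-84.
Local minima occur where both diagonal entries positive: (0, -4). Count: 1.

1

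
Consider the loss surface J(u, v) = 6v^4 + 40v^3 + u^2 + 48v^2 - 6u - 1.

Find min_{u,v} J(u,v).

J(u,v) separates as P(u) + Q(v) − 1, so its minimum is min P + min Q − 1.
P'(u) = 2u - 6 vanishes at u ∈ {3}; Q'(v) = 24v(v + 1)(v + 4) vanishes at v ∈ {-4, -1, 0}.
Local minima of P (where P''>0): P(3)=-9. Local minima of Q: Q(-4)=-256, Q(0)=0.
So the global minimum of J is P(3) + Q(-4) − 1 = -9 − 256 − 1 = -266, attained at (3, -4).

-266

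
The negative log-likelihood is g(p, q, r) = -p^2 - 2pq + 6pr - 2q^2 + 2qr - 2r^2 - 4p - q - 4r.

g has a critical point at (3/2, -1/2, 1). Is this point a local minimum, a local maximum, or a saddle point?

The Hessian is constant: H = [[-2, -2, 6], [-2, -4, 2], [6, 2, -4]].
Leading principal minors: Δ₁ = -2, Δ₂ = 4, Δ₃ = 88.
The minors fit neither the all-positive nor the alternating-sign pattern, so H is indefinite: a saddle point.

saddle point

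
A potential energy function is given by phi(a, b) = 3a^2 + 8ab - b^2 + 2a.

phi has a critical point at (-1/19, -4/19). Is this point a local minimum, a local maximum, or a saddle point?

saddle point

The Hessian of phi is constant: H = [[6, 8], [8, -2]].
det(H) = 6·(-2) − 8² = -76.
Since det(H) < 0, H is indefinite and the critical point is a saddle point.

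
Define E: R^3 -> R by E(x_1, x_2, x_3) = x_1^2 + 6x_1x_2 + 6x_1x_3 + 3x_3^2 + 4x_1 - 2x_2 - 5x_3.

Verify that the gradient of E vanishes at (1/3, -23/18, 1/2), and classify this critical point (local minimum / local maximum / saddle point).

saddle point

∇E = (2x_1 + 6x_2 + 6x_3 + 4, 6x_1 - 2, 6x_1 + 6x_3 - 5); substituting (1/3, -23/18, 1/2) gives ∇E = (0, 0, 0), so (1/3, -23/18, 1/2) is indeed a critical point.
The Hessian is constant: H = [[2, 6, 6], [6, 0, 0], [6, 0, 6]].
Leading principal minors: Δ₁ = 2, Δ₂ = -36, Δ₃ = -216.
The minors fit neither the all-positive nor the alternating-sign pattern, so H is indefinite: a saddle point.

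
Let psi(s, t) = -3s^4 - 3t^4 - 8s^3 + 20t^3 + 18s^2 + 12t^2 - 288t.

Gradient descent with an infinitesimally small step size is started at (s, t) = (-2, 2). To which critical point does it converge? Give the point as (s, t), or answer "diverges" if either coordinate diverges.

psi is separable, so gradient descent decouples: s follows -∂psi/∂s, t follows -∂psi/∂t.
∂psi/∂s = -12s(s - 1)(s + 3); at s=-2 this is -72, so s increases.
∂psi/∂t = -12(t - 4)(t - 3)(t + 2); at t=2 this is -96, so t increases.
s converges to its nearest critical value 0 (a local min of the s-part); t converges to 3. The iterate converges to (0, 3).

(0, 3)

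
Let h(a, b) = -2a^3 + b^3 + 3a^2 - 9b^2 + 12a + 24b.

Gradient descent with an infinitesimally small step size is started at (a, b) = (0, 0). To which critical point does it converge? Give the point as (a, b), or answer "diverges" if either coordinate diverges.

diverges

h is separable, so gradient descent decouples: a follows -∂h/∂a, b follows -∂h/∂b.
∂h/∂a = -6(a - 2)(a + 1); at a=0 this is 12, so a decreases.
∂h/∂b = 3(b - 4)(b - 2); at b=0 this is 24, so b decreases.
The b-coordinate has no critical point in that direction and runs off to infinity.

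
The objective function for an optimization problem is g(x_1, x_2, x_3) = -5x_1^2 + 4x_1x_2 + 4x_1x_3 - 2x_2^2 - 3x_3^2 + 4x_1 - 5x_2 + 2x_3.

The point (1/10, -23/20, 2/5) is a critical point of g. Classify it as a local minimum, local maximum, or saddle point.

local maximum

The Hessian is constant: H = [[-10, 4, 4], [4, -4, 0], [4, 0, -6]].
Leading principal minors: Δ₁ = -10, Δ₂ = 24, Δ₃ = -80.
The minors alternate sign starting negative (−, +, −), so H is negative definite: a local maximum.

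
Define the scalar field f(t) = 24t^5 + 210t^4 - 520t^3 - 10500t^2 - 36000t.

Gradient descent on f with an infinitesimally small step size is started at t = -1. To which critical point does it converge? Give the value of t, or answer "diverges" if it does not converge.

5

f'(t) = 120(t - 5)(t + 3)(t + 4)(t + 5), so f'(-1) = -17280.
Gradient descent moves in the -f' direction, i.e. t is increasing.
The nearest critical point in that direction is t = 5, where f'' = 86400 > 0 (a local minimum). The iterate converges there.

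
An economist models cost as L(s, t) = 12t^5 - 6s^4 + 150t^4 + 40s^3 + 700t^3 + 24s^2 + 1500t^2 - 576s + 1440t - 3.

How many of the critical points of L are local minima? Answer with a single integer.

2

L separates as a function of s plus a function of t, so ∇L=0 decouples.
∂L/∂s = -24(s - 4)(s - 3)(s + 2) = 0 at s ∈ {-2, 3, 4}; ∂L/∂t = 60(t + 1)(t + 2)(t + 3)(t + 4) = 0 at t ∈ {-4, -3, -2, -1}.
The Hessian is diagonal: diag(L_ss, L_tt). Second derivatives: L_ss(-2)=-720, L_ss(3)=120, L_ss(4)=-144; L_tt(-4)=-360, L_tt(-3)=120, L_tt(-2)=-120, L_tt(-1)=360.
Local minima occur where both diagonal entries positive: (3, -3), (3, -1). Count: 2.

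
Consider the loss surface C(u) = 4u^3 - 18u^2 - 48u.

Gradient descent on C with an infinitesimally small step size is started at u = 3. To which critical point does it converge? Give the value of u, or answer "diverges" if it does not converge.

4

C'(u) = 12(u - 4)(u + 1), so C'(3) = -48.
Gradient descent moves in the -C' direction, i.e. u is increasing.
The nearest critical point in that direction is u = 4, where C'' = 60 > 0 (a local minimum). The iterate converges there.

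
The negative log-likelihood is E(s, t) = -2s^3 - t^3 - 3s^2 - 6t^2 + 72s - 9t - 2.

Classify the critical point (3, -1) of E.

local maximum

The mixed partial ∂²E/∂s∂t is 0, so the Hessian at any point is diag(E_ss, E_tt) = diag(-6(2s + 1), -6(t + 2)).
At (3, -1): H = diag(-42, -6).
Both eigenvalues are negative, so H is negative definite: a local maximum.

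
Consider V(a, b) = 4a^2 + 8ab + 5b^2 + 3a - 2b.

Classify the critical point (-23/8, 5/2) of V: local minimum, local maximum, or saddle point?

The Hessian of V is constant: H = [[8, 8], [8, 10]].
det(H) = 8·10 − 8² = 16.
det(H) > 0 and tr(H) = 18 > 0, so H is positive definite and the point is a local minimum.

local minimum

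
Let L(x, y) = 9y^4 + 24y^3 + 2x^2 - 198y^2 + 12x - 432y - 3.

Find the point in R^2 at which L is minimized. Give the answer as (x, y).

(-3, 3)

L(x,y) separates as P(x) + Q(y) − 3, so its minimum is min P + min Q − 3.
P'(x) = 4x + 12 vanishes at x ∈ {-3}; Q'(y) = 36(y - 3)(y + 1)(y + 4) vanishes at y ∈ {-4, -1, 3}.
Local minima of P (where P''>0): P(-3)=-18. Local minima of Q: Q(-4)=-672, Q(3)=-1701.
So the global minimum of L is P(-3) + Q(3) − 3 = -18 − 1701 − 3 = -1722, attained at (-3, 3).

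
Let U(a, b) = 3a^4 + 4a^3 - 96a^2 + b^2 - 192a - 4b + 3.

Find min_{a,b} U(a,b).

U(a,b) separates as P(a) + Q(b) + 3, so its minimum is min P + min Q + 3.
P'(a) = 12(a - 4)(a + 1)(a + 4) vanishes at a ∈ {-4, -1, 4}; Q'(b) = 2b - 4 vanishes at b ∈ {2}.
Local minima of P (where P''>0): P(-4)=-256, P(4)=-1280. Local minima of Q: Q(2)=-4.
So the global minimum of U is P(4) + Q(2) + 3 = -1280 − 4 + 3 = -1281, attained at (4, 2).

-1281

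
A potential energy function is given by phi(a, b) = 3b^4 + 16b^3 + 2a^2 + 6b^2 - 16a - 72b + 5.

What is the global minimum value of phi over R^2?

-74

phi(a,b) separates as P(a) + Q(b) + 5, so its minimum is min P + min Q + 5.
P'(a) = 4a - 16 vanishes at a ∈ {4}; Q'(b) = 12(b - 1)(b + 2)(b + 3) vanishes at b ∈ {-3, -2, 1}.
Local minima of P (where P''>0): P(4)=-32. Local minima of Q: Q(-3)=81, Q(1)=-47.
So the global minimum of phi is P(4) + Q(1) + 5 = -32 − 47 + 5 = -74, attained at (4, 1).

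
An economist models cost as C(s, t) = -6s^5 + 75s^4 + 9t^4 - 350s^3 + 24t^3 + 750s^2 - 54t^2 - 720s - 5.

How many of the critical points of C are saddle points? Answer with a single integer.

C separates as a function of s plus a function of t, so ∇C=0 decouples.
∂C/∂s = -30(s - 4)(s - 3)(s - 2)(s - 1) = 0 at s ∈ {1, 2, 3, 4}; ∂C/∂t = 36t(t - 1)(t + 3) = 0 at t ∈ {-3, 0, 1}.
The Hessian is diagonal: diag(C_ss, C_tt). Second derivatives: C_ss(1)=180, C_ss(2)=-60, C_ss(3)=60, C_ss(4)=-180; C_tt(-3)=432, C_tt(0)=-108, C_tt(1)=144.
Saddle points occur where the two diagonal entries have opposite signs: (1, 0), (2, -3), (2, 1), (3, 0), (4, -3), (4, 1). Count: 6.

6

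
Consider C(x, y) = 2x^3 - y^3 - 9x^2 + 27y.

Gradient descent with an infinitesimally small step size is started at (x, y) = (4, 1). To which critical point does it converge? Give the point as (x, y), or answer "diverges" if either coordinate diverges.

(3, -3)

C is separable, so gradient descent decouples: x follows -∂C/∂x, y follows -∂C/∂y.
∂C/∂x = 6x(x - 3); at x=4 this is 24, so x decreases.
∂C/∂y = -3(y - 3)(y + 3); at y=1 this is 24, so y decreases.
x converges to its nearest critical value 3 (a local min of the x-part); y converges to -3. The iterate converges to (3, -3).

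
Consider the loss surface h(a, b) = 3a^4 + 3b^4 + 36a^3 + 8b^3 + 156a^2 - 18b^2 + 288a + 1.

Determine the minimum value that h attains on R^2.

-326

h(a,b) separates as P(a) + Q(b) + 1, so its minimum is min P + min Q + 1.
P'(a) = 12(a + 2)(a + 3)(a + 4) vanishes at a ∈ {-4, -3, -2}; Q'(b) = 12b(b - 1)(b + 3) vanishes at b ∈ {-3, 0, 1}.
Local minima of P (where P''>0): P(-4)=-192, P(-2)=-192. Local minima of Q: Q(-3)=-135, Q(1)=-7.
So the global minimum of h is P(-4) + Q(-3) + 1 = -192 − 135 + 1 = -326, attained at (-4, -3).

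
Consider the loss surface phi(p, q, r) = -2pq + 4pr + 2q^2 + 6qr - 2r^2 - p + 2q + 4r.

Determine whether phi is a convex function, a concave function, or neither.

phi is quadratic, so its Hessian is the constant matrix H = [[0, -2, 4], [-2, 4, 6], [4, 6, -4]].
Leading principal minors: 0, -4, -144.
Neither pattern holds ⇒ H is indefinite ⇒ neither convex nor concave.

neither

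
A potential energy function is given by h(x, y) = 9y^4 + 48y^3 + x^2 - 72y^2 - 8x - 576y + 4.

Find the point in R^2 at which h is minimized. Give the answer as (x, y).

(4, 2)

h(x,y) separates as P(x) + Q(y) + 4, so its minimum is min P + min Q + 4.
P'(x) = 2x - 8 vanishes at x ∈ {4}; Q'(y) = 36(y - 2)(y + 2)(y + 4) vanishes at y ∈ {-4, -2, 2}.
Local minima of P (where P''>0): P(4)=-16. Local minima of Q: Q(-4)=384, Q(2)=-912.
So the global minimum of h is P(4) + Q(2) + 4 = -16 − 912 + 4 = -924, attained at (4, 2).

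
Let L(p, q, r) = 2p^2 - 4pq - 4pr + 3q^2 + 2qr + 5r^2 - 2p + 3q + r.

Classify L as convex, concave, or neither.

L is quadratic, so its Hessian is the constant matrix H = [[4, -4, -4], [-4, 6, 2], [-4, 2, 10]].
Leading principal minors: 4, 8, 32.
All positive ⇒ H ≻ 0 ⇒ convex.

convex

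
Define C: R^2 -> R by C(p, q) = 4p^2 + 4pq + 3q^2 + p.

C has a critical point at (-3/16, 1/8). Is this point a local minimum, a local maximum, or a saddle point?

local minimum

The Hessian of C is constant: H = [[8, 4], [4, 6]].
det(H) = 8·6 − 4² = 32.
det(H) > 0 and tr(H) = 14 > 0, so H is positive definite and the point is a local minimum.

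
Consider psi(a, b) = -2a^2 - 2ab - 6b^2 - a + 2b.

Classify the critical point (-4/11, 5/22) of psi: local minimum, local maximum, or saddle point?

local maximum

The Hessian of psi is constant: H = [[-4, -2], [-2, -12]].
det(H) = (-4)·(-12) − (-2)² = 44.
det(H) > 0 and tr(H) = -16 < 0, so H is negative definite and the point is a local maximum.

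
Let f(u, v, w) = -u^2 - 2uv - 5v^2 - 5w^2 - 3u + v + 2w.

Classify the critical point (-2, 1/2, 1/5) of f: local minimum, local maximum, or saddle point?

The Hessian is constant: H = [[-2, -2, 0], [-2, -10, 0], [0, 0, -10]].
Leading principal minors: Δ₁ = -2, Δ₂ = 16, Δ₃ = -160.
The minors alternate sign starting negative (−, +, −), so H is negative definite: a local maximum.

local maximum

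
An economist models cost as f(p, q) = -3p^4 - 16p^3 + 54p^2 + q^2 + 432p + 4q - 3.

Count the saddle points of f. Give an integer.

f separates as a function of p plus a function of q, so ∇f=0 decouples.
∂f/∂p = -12(p - 3)(p + 3)(p + 4) = 0 at p ∈ {-4, -3, 3}; ∂f/∂q = 2(q + 2) = 0 at q ∈ {-2}.
The Hessian is diagonal: diag(f_pp, f_qq). Second derivatives: f_pp(-4)=-84, f_pp(-3)=72, f_pp(3)=-504; f_qq(-2)=2.
Saddle points occur where the two diagonal entries have opposite signs: (-4, -2), (3, -2). Count: 2.

2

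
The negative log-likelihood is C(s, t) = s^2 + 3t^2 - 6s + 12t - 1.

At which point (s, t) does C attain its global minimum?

C(s,t) separates as P(s) + Q(t) − 1, so its minimum is min P + min Q − 1.
P'(s) = 2s - 6 vanishes at s ∈ {3}; Q'(t) = 6(t + 2) vanishes at t ∈ {-2}.
Local minima of P (where P''>0): P(3)=-9. Local minima of Q: Q(-2)=-12.
So the global minimum of C is P(3) + Q(-2) − 1 = -9 − 12 − 1 = -22, attained at (3, -2).

(3, -2)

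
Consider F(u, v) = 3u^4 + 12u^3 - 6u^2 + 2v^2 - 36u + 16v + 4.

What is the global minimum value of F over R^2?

-55

F(u,v) separates as P(u) + Q(v) + 4, so its minimum is min P + min Q + 4.
P'(u) = 12(u - 1)(u + 1)(u + 3) vanishes at u ∈ {-3, -1, 1}; Q'(v) = 4v + 16 vanishes at v ∈ {-4}.
Local minima of P (where P''>0): P(-3)=-27, P(1)=-27. Local minima of Q: Q(-4)=-32.
So the global minimum of F is P(-3) + Q(-4) + 4 = -27 − 32 + 4 = -55, attained at (-3, -4).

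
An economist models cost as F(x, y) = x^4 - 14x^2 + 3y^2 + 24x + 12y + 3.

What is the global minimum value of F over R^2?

F(x,y) separates as P(x) + Q(y) + 3, so its minimum is min P + min Q + 3.
P'(x) = 4(x - 2)(x - 1)(x + 3) vanishes at x ∈ {-3, 1, 2}; Q'(y) = 6y + 12 vanishes at y ∈ {-2}.
Local minima of P (where P''>0): P(-3)=-117, P(2)=8. Local minima of Q: Q(-2)=-12.
So the global minimum of F is P(-3) + Q(-2) + 3 = -117 − 12 + 3 = -126, attained at (-3, -2).

-126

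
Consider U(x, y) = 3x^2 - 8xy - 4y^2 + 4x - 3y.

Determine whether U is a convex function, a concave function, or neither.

neither

U is quadratic, so its Hessian is the constant matrix H = [[6, -8], [-8, -8]].
det(H) = -112, tr(H) = -2.
det(H) < 0, so H is indefinite: neither convex nor concave.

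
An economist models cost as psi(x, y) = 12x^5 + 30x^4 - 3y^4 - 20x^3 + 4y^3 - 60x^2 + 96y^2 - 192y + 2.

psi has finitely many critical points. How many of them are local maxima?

4

psi separates as a function of x plus a function of y, so ∇psi=0 decouples.
∂psi/∂x = 60x(x - 1)(x + 1)(x + 2) = 0 at x ∈ {-2, -1, 0, 1}; ∂psi/∂y = -12(y - 4)(y - 1)(y + 4) = 0 at y ∈ {-4, 1, 4}.
The Hessian is diagonal: diag(psi_xx, psi_yy). Second derivatives: psi_xx(-2)=-360, psi_xx(-1)=120, psi_xx(0)=-120, psi_xx(1)=360; psi_yy(-4)=-480, psi_yy(1)=180, psi_yy(4)=-288.
Local maxima occur where both diagonal entries negative: (-2, -4), (-2, 4), (0, -4), (0, 4). Count: 4.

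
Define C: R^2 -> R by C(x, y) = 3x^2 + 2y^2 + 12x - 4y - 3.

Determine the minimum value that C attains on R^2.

-17

C(x,y) separates as P(x) + Q(y) − 3, so its minimum is min P + min Q − 3.
P'(x) = 6x + 12 vanishes at x ∈ {-2}; Q'(y) = 4y - 4 vanishes at y ∈ {1}.
Local minima of P (where P''>0): P(-2)=-12. Local minima of Q: Q(1)=-2.
So the global minimum of C is P(-2) + Q(1) − 3 = -12 − 2 − 3 = -17, attained at (-2, 1).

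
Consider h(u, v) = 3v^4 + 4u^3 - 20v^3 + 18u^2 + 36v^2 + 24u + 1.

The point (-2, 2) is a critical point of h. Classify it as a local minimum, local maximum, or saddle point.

local maximum

The mixed partial ∂²h/∂u∂v is 0, so the Hessian at any point is diag(h_uu, h_vv) = diag(12(2u + 3), 12(3v^2 - 10v + 6)).
At (-2, 2): H = diag(-12, -24).
Both eigenvalues are negative, so H is negative definite: a local maximum.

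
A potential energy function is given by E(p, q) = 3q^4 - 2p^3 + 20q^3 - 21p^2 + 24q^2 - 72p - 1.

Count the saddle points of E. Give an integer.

E separates as a function of p plus a function of q, so ∇E=0 decouples.
∂E/∂p = -6(p + 3)(p + 4) = 0 at p ∈ {-4, -3}; ∂E/∂q = 12q(q + 1)(q + 4) = 0 at q ∈ {-4, -1, 0}.
The Hessian is diagonal: diag(E_pp, E_qq). Second derivatives: E_pp(-4)=6, E_pp(-3)=-6; E_qq(-4)=144, E_qq(-1)=-36, E_qq(0)=48.
Saddle points occur where the two diagonal entries have opposite signs: (-4, -1), (-3, -4), (-3, 0). Count: 3.

3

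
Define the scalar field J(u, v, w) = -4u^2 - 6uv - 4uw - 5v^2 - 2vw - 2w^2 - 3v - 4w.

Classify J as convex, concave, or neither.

J is quadratic, so its Hessian is the constant matrix H = [[-8, -6, -4], [-6, -10, -2], [-4, -2, -4]].
Leading principal minors: -8, 44, -80.
Signs alternate −, +, − ⇒ H ≺ 0 ⇒ concave.

concave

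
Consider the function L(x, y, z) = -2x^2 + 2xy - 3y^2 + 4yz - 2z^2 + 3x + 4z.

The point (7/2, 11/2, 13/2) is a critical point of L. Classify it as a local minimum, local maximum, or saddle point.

local maximum

The Hessian is constant: H = [[-4, 2, 0], [2, -6, 4], [0, 4, -4]].
Leading principal minors: Δ₁ = -4, Δ₂ = 20, Δ₃ = -16.
The minors alternate sign starting negative (−, +, −), so H is negative definite: a local maximum.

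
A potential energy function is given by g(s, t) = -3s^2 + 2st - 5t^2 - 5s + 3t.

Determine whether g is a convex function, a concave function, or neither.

concave

g is quadratic, so its Hessian is the constant matrix H = [[-6, 2], [2, -10]].
det(H) = 56, tr(H) = -16.
det(H) > 0 and tr(H) < 0, so H is negative definite everywhere: concave.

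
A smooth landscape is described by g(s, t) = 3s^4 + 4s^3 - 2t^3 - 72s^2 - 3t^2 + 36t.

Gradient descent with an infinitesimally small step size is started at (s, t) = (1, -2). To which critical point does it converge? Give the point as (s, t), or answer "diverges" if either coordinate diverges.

g is separable, so gradient descent decouples: s follows -∂g/∂s, t follows -∂g/∂t.
∂g/∂s = 12s(s - 3)(s + 4); at s=1 this is -120, so s increases.
∂g/∂t = -6(t - 2)(t + 3); at t=-2 this is 24, so t decreases.
s converges to its nearest critical value 3 (a local min of the s-part); t converges to -3. The iterate converges to (3, -3).

(3, -3)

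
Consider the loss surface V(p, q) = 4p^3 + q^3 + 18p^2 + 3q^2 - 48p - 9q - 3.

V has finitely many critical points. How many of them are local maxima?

V separates as a function of p plus a function of q, so ∇V=0 decouples.
∂V/∂p = 12(p - 1)(p + 4) = 0 at p ∈ {-4, 1}; ∂V/∂q = 3(q - 1)(q + 3) = 0 at q ∈ {-3, 1}.
The Hessian is diagonal: diag(V_pp, V_qq). Second derivatives: V_pp(-4)=-60, V_pp(1)=60; V_qq(-3)=-12, V_qq(1)=12.
Local maxima occur where both diagonal entries negative: (-4, -3). Count: 1.

1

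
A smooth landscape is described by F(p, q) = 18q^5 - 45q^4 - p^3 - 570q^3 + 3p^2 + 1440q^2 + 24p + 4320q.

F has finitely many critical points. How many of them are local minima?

F separates as a function of p plus a function of q, so ∇F=0 decouples.
∂F/∂p = -3(p - 4)(p + 2) = 0 at p ∈ {-2, 4}; ∂F/∂q = 90(q - 4)(q - 3)(q + 1)(q + 4) = 0 at q ∈ {-4, -1, 3, 4}.
The Hessian is diagonal: diag(F_pp, F_qq). Second derivatives: F_pp(-2)=18, F_pp(4)=-18; F_qq(-4)=-15120, F_qq(-1)=5400, F_qq(3)=-2520, F_qq(4)=3600.
Local minima occur where both diagonal entries positive: (-2, -1), (-2, 4). Count: 2.

2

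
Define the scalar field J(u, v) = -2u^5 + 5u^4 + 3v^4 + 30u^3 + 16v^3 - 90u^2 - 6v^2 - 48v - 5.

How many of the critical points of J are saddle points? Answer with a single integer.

J separates as a function of u plus a function of v, so ∇J=0 decouples.
∂J/∂u = -10u(u - 3)(u - 2)(u + 3) = 0 at u ∈ {-3, 0, 2, 3}; ∂J/∂v = 12(v - 1)(v + 1)(v + 4) = 0 at v ∈ {-4, -1, 1}.
The Hessian is diagonal: diag(J_uu, J_vv). Second derivatives: J_uu(-3)=900, J_uu(0)=-180, J_uu(2)=100, J_uu(3)=-180; J_vv(-4)=180, J_vv(-1)=-72, J_vv(1)=120.
Saddle points occur where the two diagonal entries have opposite signs: (-3, -1), (0, -4), (0, 1), (2, -1), (3, -4), (3, 1). Count: 6.

6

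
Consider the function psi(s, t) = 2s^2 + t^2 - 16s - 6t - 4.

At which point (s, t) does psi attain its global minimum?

psi(s,t) separates as P(s) + Q(t) − 4, so its minimum is min P + min Q − 4.
P'(s) = 4s - 16 vanishes at s ∈ {4}; Q'(t) = 2(t - 3) vanishes at t ∈ {3}.
Local minima of P (where P''>0): P(4)=-32. Local minima of Q: Q(3)=-9.
So the global minimum of psi is P(4) + Q(3) − 4 = -32 − 9 − 4 = -45, attained at (4, 3).

(4, 3)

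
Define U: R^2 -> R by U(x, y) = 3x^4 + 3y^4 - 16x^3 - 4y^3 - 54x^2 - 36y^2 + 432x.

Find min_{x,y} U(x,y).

U(x,y) separates as P(x) + Q(y), so its minimum is min P + min Q.
P'(x) = 12(x - 4)(x - 3)(x + 3) vanishes at x ∈ {-3, 3, 4}; Q'(y) = 12y(y - 3)(y + 2) vanishes at y ∈ {-2, 0, 3}.
Local minima of P (where P''>0): P(-3)=-1107, P(4)=608. Local minima of Q: Q(-2)=-64, Q(3)=-189.
So the global minimum of U is P(-3) + Q(3) = -1107 − 189 = -1296, attained at (-3, 3).

-1296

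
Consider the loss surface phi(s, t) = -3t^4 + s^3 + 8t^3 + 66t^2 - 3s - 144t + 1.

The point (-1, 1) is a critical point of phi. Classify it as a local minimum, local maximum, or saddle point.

The mixed partial ∂²phi/∂s∂t is 0, so the Hessian at any point is diag(phi_ss, phi_tt) = diag(6s, 12(-3t^2 + 4t + 11)).
At (-1, 1): H = diag(-6, 144).
The eigenvalues have opposite signs, so H is indefinite: a saddle point.

saddle point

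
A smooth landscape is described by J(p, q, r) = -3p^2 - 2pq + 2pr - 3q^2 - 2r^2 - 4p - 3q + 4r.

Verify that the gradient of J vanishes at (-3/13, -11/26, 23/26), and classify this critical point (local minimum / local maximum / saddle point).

∇J = (-6p - 2q + 2r - 4, -2p - 6q - 3, 2p - 4r + 4); substituting (-3/13, -11/26, 23/26) gives ∇J = (0, 0, 0), so (-3/13, -11/26, 23/26) is indeed a critical point.
The Hessian is constant: H = [[-6, -2, 2], [-2, -6, 0], [2, 0, -4]].
Leading principal minors: Δ₁ = -6, Δ₂ = 32, Δ₃ = -104.
The minors alternate sign starting negative (−, +, −), so H is negative definite: a local maximum.

local maximum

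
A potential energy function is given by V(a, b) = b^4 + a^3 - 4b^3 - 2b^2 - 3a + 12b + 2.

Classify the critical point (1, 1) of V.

The mixed partial ∂²V/∂a∂b is 0, so the Hessian at any point is diag(V_aa, V_bb) = diag(6a, 4(3b^2 - 6b - 1)).
At (1, 1): H = diag(6, -16).
The eigenvalues have opposite signs, so H is indefinite: a saddle point.

saddle point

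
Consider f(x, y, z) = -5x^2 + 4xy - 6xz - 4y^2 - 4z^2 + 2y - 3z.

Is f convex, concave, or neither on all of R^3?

f is quadratic, so its Hessian is the constant matrix H = [[-10, 4, -6], [4, -8, 0], [-6, 0, -8]].
Leading principal minors: -10, 64, -224.
Signs alternate −, +, − ⇒ H ≺ 0 ⇒ concave.

concave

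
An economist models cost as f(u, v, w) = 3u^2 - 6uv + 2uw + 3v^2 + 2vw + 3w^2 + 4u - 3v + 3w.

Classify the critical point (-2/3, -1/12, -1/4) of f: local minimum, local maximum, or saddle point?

The Hessian is constant: H = [[6, -6, 2], [-6, 6, 2], [2, 2, 6]].
Leading principal minors: Δ₁ = 6, Δ₂ = 0, Δ₃ = -96.
The minors fit neither the all-positive nor the alternating-sign pattern, so H is indefinite: a saddle point.

saddle point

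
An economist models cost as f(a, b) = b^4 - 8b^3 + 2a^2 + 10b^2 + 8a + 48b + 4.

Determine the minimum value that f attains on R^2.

-33

f(a,b) separates as P(a) + Q(b) + 4, so its minimum is min P + min Q + 4.
P'(a) = 4a + 8 vanishes at a ∈ {-2}; Q'(b) = 4(b - 4)(b - 3)(b + 1) vanishes at b ∈ {-1, 3, 4}.
Local minima of P (where P''>0): P(-2)=-8. Local minima of Q: Q(-1)=-29, Q(4)=96.
So the global minimum of f is P(-2) + Q(-1) + 4 = -8 − 29 + 4 = -33, attained at (-2, -1).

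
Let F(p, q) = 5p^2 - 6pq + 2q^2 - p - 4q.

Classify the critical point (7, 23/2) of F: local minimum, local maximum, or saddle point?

The Hessian of F is constant: H = [[10, -6], [-6, 4]].
det(H) = 10·4 − (-6)² = 4.
det(H) > 0 and tr(H) = 14 > 0, so H is positive definite and the point is a local minimum.

local minimum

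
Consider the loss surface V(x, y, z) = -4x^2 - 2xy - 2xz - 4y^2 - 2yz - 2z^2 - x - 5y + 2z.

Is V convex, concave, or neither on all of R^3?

V is quadratic, so its Hessian is the constant matrix H = [[-8, -2, -2], [-2, -8, -2], [-2, -2, -4]].
Leading principal minors: -8, 60, -192.
Signs alternate −, +, − ⇒ H ≺ 0 ⇒ concave.

concave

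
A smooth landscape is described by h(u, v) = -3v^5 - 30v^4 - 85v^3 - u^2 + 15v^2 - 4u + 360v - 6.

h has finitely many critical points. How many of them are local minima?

0

h separates as a function of u plus a function of v, so ∇h=0 decouples.
∂h/∂u = -2(u + 2) = 0 at u ∈ {-2}; ∂h/∂v = -15(v - 1)(v + 2)(v + 3)(v + 4) = 0 at v ∈ {-4, -3, -2, 1}.
The Hessian is diagonal: diag(h_uu, h_vv). Second derivatives: h_uu(-2)=-2; h_vv(-4)=150, h_vv(-3)=-60, h_vv(-2)=90, h_vv(1)=-900.
Local minima occur where both diagonal entries positive: none. Count: 0.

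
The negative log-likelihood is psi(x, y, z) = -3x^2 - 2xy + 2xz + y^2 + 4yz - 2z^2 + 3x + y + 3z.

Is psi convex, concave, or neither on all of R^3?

psi is quadratic, so its Hessian is the constant matrix H = [[-6, -2, 2], [-2, 2, 4], [2, 4, -4]].
Leading principal minors: -6, -16, 120.
Neither pattern holds ⇒ H is indefinite ⇒ neither convex nor concave.

neither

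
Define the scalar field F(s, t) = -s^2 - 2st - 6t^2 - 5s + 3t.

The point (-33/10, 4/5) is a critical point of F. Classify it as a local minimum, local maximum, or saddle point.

local maximum

The Hessian of F is constant: H = [[-2, -2], [-2, -12]].
det(H) = (-2)·(-12) − (-2)² = 20.
det(H) > 0 and tr(H) = -14 < 0, so H is negative definite and the point is a local maximum.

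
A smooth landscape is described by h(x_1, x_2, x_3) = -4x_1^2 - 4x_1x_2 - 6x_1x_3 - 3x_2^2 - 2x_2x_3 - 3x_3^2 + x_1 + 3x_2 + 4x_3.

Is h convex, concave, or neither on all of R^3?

h is quadratic, so its Hessian is the constant matrix H = [[-8, -4, -6], [-4, -6, -2], [-6, -2, -6]].
Leading principal minors: -8, 32, -40.
Signs alternate −, +, − ⇒ H ≺ 0 ⇒ concave.

concave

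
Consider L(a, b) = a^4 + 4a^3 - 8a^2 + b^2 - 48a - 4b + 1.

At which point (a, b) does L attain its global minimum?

(2, 2)

L(a,b) separates as P(a) + Q(b) + 1, so its minimum is min P + min Q + 1.
P'(a) = 4(a - 2)(a + 2)(a + 3) vanishes at a ∈ {-3, -2, 2}; Q'(b) = 2b - 4 vanishes at b ∈ {2}.
Local minima of P (where P''>0): P(-3)=45, P(2)=-80. Local minima of Q: Q(2)=-4.
So the global minimum of L is P(2) + Q(2) + 1 = -80 − 4 + 1 = -83, attained at (2, 2).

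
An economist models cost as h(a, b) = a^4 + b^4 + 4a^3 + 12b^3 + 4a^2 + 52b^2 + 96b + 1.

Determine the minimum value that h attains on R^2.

h(a,b) separates as P(a) + Q(b) + 1, so its minimum is min P + min Q + 1.
P'(a) = 4a(a + 1)(a + 2) vanishes at a ∈ {-2, -1, 0}; Q'(b) = 4(b + 2)(b + 3)(b + 4) vanishes at b ∈ {-4, -3, -2}.
Local minima of P (where P''>0): P(-2)=0, P(0)=0. Local minima of Q: Q(-4)=-64, Q(-2)=-64.
So the global minimum of h is P(-2) + Q(-4) + 1 = 0 − 64 + 1 = -63, attained at (-2, -4).

-63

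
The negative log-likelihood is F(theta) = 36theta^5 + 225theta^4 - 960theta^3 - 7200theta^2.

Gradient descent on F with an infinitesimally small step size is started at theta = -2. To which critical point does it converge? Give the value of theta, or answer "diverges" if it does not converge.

F'(theta) = 180theta(theta - 4)(theta + 4)(theta + 5), so F'(-2) = 12960.
Gradient descent moves in the -F' direction, i.e. theta is decreasing.
The nearest critical point in that direction is theta = -4, where F'' = 5760 > 0 (a local minimum). The iterate converges there.

-4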